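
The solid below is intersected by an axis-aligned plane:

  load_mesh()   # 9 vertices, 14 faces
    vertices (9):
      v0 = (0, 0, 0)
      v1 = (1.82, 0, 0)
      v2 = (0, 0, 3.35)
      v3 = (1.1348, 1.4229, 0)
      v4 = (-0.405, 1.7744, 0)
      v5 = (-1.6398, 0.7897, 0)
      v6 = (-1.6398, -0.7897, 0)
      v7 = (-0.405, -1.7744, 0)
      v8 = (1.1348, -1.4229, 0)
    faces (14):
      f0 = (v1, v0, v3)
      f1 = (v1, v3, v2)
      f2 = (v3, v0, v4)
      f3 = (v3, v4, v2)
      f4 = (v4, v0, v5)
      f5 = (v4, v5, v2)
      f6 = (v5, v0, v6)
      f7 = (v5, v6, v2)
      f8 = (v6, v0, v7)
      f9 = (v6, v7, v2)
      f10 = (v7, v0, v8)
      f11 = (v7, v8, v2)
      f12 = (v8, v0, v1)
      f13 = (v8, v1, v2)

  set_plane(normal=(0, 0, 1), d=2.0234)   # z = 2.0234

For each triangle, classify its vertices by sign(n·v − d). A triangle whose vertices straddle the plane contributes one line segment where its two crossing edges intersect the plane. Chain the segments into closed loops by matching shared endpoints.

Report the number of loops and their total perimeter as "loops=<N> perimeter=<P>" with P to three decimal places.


Straddling triangles (7 of 14):
  (v1,v3,v2) [--+] → (0.449381, 0.563468, 2.0234)–(0.72072, 0, 2.0234)  len=0.6254
  (v3,v4,v2) [--+] → (-0.16038, 0.702662, 2.0234)–(0.449381, 0.563468, 2.0234)  len=0.6254
  (v4,v5,v2) [--+] → (-0.649361, 0.312721, 2.0234)–(-0.16038, 0.702662, 2.0234)  len=0.6254
  (v5,v6,v2) [--+] → (-0.649361, -0.312721, 2.0234)–(-0.649361, 0.312721, 2.0234)  len=0.6254
  (v6,v7,v2) [--+] → (-0.16038, -0.702662, 2.0234)–(-0.649361, -0.312721, 2.0234)  len=0.6254
  (v7,v8,v2) [--+] → (0.449381, -0.563468, 2.0234)–(-0.16038, -0.702662, 2.0234)  len=0.6254
  (v8,v1,v2) [--+] → (0.72072, 0, 2.0234)–(0.449381, -0.563468, 2.0234)  len=0.6254

Chained into 1 loop(s):
  loop 1: 7 segments, perimeter = 4.3780
Total perimeter = 4.378

loops=1 perimeter=4.378


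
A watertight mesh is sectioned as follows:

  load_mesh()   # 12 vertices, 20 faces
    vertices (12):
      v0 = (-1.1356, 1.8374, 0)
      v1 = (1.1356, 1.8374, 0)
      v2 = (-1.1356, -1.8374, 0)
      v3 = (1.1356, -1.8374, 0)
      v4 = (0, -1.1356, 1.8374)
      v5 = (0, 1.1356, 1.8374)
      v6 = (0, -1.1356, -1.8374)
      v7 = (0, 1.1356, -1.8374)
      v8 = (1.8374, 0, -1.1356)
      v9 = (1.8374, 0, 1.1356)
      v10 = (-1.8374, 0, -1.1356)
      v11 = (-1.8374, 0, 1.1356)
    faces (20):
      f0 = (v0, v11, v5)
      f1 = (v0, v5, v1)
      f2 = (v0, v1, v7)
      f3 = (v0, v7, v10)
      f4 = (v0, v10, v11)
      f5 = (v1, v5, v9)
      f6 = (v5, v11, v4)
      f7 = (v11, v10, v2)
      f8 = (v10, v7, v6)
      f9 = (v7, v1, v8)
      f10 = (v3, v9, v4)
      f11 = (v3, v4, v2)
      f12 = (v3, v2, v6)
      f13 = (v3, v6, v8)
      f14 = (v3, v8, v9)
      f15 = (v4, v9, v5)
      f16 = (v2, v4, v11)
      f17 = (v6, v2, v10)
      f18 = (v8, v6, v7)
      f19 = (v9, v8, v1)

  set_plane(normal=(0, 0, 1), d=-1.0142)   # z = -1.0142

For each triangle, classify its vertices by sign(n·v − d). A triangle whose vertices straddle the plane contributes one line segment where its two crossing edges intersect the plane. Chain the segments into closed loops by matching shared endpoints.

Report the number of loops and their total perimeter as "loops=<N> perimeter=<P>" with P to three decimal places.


Straddling triangles (10 of 20):
  (v0,v1,v7) [++-] → (0.508776, 1.45002, -1.0142)–(-0.508776, 1.45002, -1.0142)  len=1.0176
  (v0,v7,v10) [+--] → (-0.508776, 1.45002, -1.0142)–(-1.76237, 0.196425, -1.0142)  len=1.7729
  (v0,v10,v11) [+-+] → (-1.76237, 0.196425, -1.0142)–(-1.8374, 0, -1.0142)  len=0.2103
  (v11,v10,v2) [+-+] → (-1.8374, 0, -1.0142)–(-1.76237, -0.196425, -1.0142)  len=0.2103
  (v7,v1,v8) [-+-] → (0.508776, 1.45002, -1.0142)–(1.76237, 0.196425, -1.0142)  len=1.7729
  (v3,v2,v6) [++-] → (-0.508776, -1.45002, -1.0142)–(0.508776, -1.45002, -1.0142)  len=1.0176
  (v3,v6,v8) [+--] → (0.508776, -1.45002, -1.0142)–(1.76237, -0.196425, -1.0142)  len=1.7729
  (v3,v8,v9) [+-+] → (1.76237, -0.196425, -1.0142)–(1.8374, 0, -1.0142)  len=0.2103
  (v6,v2,v10) [-+-] → (-0.508776, -1.45002, -1.0142)–(-1.76237, -0.196425, -1.0142)  len=1.7729
  (v9,v8,v1) [+-+] → (1.8374, 0, -1.0142)–(1.76237, 0.196425, -1.0142)  len=0.2103

Chained into 1 loop(s):
  loop 1: 10 segments, perimeter = 9.9676
Total perimeter = 9.968

loops=1 perimeter=9.968


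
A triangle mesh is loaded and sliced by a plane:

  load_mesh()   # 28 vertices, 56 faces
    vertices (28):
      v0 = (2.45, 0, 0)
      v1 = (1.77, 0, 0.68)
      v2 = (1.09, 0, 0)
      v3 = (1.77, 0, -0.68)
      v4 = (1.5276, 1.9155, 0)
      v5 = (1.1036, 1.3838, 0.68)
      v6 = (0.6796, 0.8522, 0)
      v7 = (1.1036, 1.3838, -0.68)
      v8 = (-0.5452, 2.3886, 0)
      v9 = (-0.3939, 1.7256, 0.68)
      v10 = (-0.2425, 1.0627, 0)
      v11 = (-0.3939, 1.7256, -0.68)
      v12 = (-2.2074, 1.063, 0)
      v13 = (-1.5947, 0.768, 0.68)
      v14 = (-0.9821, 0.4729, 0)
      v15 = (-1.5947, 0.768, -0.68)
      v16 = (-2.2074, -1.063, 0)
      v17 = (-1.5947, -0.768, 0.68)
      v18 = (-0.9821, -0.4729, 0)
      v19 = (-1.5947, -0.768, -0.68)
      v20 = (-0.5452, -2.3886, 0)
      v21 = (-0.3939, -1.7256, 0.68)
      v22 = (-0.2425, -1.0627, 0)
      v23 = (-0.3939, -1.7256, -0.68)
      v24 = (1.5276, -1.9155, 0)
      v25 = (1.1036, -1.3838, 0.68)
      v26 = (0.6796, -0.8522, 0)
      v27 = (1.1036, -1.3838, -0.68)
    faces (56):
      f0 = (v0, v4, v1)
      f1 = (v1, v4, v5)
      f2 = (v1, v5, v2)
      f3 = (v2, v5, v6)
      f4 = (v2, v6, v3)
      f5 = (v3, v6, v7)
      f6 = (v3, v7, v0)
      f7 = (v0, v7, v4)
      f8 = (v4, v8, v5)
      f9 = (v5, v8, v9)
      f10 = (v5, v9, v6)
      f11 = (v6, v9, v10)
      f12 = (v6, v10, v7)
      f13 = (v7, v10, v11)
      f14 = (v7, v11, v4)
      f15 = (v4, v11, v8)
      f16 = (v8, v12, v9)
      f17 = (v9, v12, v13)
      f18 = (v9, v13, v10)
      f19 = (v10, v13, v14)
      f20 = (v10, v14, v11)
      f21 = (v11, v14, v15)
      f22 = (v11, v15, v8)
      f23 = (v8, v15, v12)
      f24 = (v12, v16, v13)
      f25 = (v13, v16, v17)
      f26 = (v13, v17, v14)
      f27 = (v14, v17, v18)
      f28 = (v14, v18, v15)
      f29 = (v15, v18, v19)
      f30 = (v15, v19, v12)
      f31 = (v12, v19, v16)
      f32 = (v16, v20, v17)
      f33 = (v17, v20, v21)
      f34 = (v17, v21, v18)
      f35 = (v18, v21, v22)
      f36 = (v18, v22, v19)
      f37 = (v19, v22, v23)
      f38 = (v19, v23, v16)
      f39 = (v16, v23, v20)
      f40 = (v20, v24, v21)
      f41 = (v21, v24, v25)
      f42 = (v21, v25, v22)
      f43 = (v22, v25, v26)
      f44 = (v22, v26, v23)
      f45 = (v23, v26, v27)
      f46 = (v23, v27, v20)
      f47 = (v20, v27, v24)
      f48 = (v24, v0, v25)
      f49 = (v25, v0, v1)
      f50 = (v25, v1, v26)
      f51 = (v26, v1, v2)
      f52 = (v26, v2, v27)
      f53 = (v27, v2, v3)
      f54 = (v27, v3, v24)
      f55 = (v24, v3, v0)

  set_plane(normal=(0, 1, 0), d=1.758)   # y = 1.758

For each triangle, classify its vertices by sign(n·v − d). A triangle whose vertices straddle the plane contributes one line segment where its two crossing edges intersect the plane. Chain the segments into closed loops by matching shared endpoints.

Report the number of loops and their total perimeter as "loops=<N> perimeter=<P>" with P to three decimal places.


loops=1 perimeter=6.558

Straddling triangles (10 of 56):
  (v0,v4,v1) [-+-] → (1.60344, 1.758, 0)–(1.54753, 1.758, 0.0559123)  len=0.0791
  (v1,v4,v5) [-+-] → (1.54753, 1.758, 0.0559123)–(1.402, 1.758, 0.201429)  len=0.2058
  (v0,v7,v4) [--+] → (1.402, 1.758, -0.201429)–(1.60344, 1.758, 0)  len=0.2849
  (v4,v8,v5) [++-] → (0.489566, 1.758, 0.42676)–(1.402, 1.758, 0.201429)  len=0.9398
  (v5,v8,v9) [-+-] → (0.489566, 1.758, 0.42676)–(-0.401294, 1.758, 0.646769)  len=0.9176
  (v7,v11,v4) [--+] → (-0.0660611, 1.758, -0.563981)–(1.402, 1.758, -0.201429)  len=1.5122
  (v4,v11,v8) [+-+] → (-0.0660611, 1.758, -0.563981)–(-0.401294, 1.758, -0.646769)  len=0.3453
  (v8,v12,v9) [+--] → (-1.33592, 1.758, 0)–(-0.401294, 1.758, 0.646769)  len=1.1366
  (v11,v15,v8) [--+] → (-0.953576, 1.758, -0.264598)–(-0.401294, 1.758, -0.646769)  len=0.6716
  (v8,v15,v12) [+--] → (-0.953576, 1.758, -0.264598)–(-1.33592, 1.758, 0)  len=0.4650

Chained into 1 loop(s):
  loop 1: 10 segments, perimeter = 6.5579
Total perimeter = 6.558


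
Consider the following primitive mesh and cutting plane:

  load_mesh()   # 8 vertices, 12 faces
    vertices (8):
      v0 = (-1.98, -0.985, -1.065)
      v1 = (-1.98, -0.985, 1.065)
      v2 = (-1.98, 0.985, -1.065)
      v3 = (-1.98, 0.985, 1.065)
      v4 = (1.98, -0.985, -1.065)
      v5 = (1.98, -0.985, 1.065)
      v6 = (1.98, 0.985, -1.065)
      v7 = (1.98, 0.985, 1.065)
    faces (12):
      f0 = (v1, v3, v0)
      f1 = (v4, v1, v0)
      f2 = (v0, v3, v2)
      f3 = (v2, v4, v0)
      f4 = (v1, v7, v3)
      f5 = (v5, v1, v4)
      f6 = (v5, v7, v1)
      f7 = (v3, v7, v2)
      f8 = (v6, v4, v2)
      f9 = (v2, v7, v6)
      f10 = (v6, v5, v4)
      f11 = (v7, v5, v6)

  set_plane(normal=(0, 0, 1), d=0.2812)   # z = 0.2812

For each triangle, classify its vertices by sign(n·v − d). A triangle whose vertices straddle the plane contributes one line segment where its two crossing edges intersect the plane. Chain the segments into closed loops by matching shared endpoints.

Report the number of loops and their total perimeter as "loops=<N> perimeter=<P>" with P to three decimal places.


loops=1 perimeter=11.860

Straddling triangles (8 of 12):
  (v1,v3,v0) [++-] → (-1.98, 0.260077, 0.2812)–(-1.98, -0.985, 0.2812)  len=1.2451
  (v4,v1,v0) [-+-] → (-0.522794, -0.985, 0.2812)–(-1.98, -0.985, 0.2812)  len=1.4572
  (v0,v3,v2) [-+-] → (-1.98, 0.260077, 0.2812)–(-1.98, 0.985, 0.2812)  len=0.7249
  (v5,v1,v4) [++-] → (-0.522794, -0.985, 0.2812)–(1.98, -0.985, 0.2812)  len=2.5028
  (v3,v7,v2) [++-] → (0.522794, 0.985, 0.2812)–(-1.98, 0.985, 0.2812)  len=2.5028
  (v2,v7,v6) [-+-] → (0.522794, 0.985, 0.2812)–(1.98, 0.985, 0.2812)  len=1.4572
  (v6,v5,v4) [-+-] → (1.98, -0.260077, 0.2812)–(1.98, -0.985, 0.2812)  len=0.7249
  (v7,v5,v6) [++-] → (1.98, -0.260077, 0.2812)–(1.98, 0.985, 0.2812)  len=1.2451

Chained into 1 loop(s):
  loop 1: 8 segments, perimeter = 11.8600
Total perimeter = 11.860


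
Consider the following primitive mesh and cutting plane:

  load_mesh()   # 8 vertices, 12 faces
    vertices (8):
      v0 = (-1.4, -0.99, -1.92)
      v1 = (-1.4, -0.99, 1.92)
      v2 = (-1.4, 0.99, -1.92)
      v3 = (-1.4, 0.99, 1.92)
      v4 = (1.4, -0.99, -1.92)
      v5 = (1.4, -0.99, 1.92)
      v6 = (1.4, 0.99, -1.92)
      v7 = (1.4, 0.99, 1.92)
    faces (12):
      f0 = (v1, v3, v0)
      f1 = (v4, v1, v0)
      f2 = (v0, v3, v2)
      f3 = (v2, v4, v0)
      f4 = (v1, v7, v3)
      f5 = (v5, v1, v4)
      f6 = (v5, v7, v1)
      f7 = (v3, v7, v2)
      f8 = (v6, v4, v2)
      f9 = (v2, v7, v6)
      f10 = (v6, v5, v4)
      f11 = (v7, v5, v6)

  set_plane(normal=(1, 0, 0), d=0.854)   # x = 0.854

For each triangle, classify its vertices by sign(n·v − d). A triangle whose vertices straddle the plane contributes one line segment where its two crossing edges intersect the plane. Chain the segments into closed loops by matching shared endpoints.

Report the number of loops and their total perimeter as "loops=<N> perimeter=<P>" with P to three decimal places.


loops=1 perimeter=11.640

Straddling triangles (8 of 12):
  (v4,v1,v0) [+--] → (0.854, -0.99, -1.1712)–(0.854, -0.99, -1.92)  len=0.7488
  (v2,v4,v0) [-+-] → (0.854, -0.6039, -1.92)–(0.854, -0.99, -1.92)  len=0.3861
  (v1,v7,v3) [-+-] → (0.854, 0.6039, 1.92)–(0.854, 0.99, 1.92)  len=0.3861
  (v5,v1,v4) [+-+] → (0.854, -0.99, 1.92)–(0.854, -0.99, -1.1712)  len=3.0912
  (v5,v7,v1) [++-] → (0.854, 0.6039, 1.92)–(0.854, -0.99, 1.92)  len=1.5939
  (v3,v7,v2) [-+-] → (0.854, 0.99, 1.92)–(0.854, 0.99, 1.1712)  len=0.7488
  (v6,v4,v2) [++-] → (0.854, -0.6039, -1.92)–(0.854, 0.99, -1.92)  len=1.5939
  (v2,v7,v6) [-++] → (0.854, 0.99, 1.1712)–(0.854, 0.99, -1.92)  len=3.0912

Chained into 1 loop(s):
  loop 1: 8 segments, perimeter = 11.6400
Total perimeter = 11.640


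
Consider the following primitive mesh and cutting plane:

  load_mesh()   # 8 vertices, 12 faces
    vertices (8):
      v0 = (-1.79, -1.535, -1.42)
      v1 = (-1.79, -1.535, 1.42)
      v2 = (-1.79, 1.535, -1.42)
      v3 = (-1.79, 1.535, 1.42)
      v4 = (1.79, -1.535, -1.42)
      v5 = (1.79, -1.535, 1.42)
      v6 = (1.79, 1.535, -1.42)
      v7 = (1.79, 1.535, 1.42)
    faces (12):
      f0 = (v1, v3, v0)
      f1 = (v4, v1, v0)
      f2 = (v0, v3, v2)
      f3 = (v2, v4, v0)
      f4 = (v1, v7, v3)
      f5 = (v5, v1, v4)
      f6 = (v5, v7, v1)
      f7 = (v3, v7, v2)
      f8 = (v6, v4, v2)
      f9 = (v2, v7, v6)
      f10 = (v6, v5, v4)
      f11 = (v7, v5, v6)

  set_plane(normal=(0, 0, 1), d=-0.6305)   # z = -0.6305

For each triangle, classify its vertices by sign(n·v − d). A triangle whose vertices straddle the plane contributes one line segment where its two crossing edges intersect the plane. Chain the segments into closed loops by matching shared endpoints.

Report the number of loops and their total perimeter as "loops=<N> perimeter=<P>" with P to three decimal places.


loops=1 perimeter=13.300

Straddling triangles (8 of 12):
  (v1,v3,v0) [++-] → (-1.79, -0.681562, -0.6305)–(-1.79, -1.535, -0.6305)  len=0.8534
  (v4,v1,v0) [-+-] → (0.794785, -1.535, -0.6305)–(-1.79, -1.535, -0.6305)  len=2.5848
  (v0,v3,v2) [-+-] → (-1.79, -0.681562, -0.6305)–(-1.79, 1.535, -0.6305)  len=2.2166
  (v5,v1,v4) [++-] → (0.794785, -1.535, -0.6305)–(1.79, -1.535, -0.6305)  len=0.9952
  (v3,v7,v2) [++-] → (-0.794785, 1.535, -0.6305)–(-1.79, 1.535, -0.6305)  len=0.9952
  (v2,v7,v6) [-+-] → (-0.794785, 1.535, -0.6305)–(1.79, 1.535, -0.6305)  len=2.5848
  (v6,v5,v4) [-+-] → (1.79, 0.681562, -0.6305)–(1.79, -1.535, -0.6305)  len=2.2166
  (v7,v5,v6) [++-] → (1.79, 0.681562, -0.6305)–(1.79, 1.535, -0.6305)  len=0.8534

Chained into 1 loop(s):
  loop 1: 8 segments, perimeter = 13.3000
Total perimeter = 13.300


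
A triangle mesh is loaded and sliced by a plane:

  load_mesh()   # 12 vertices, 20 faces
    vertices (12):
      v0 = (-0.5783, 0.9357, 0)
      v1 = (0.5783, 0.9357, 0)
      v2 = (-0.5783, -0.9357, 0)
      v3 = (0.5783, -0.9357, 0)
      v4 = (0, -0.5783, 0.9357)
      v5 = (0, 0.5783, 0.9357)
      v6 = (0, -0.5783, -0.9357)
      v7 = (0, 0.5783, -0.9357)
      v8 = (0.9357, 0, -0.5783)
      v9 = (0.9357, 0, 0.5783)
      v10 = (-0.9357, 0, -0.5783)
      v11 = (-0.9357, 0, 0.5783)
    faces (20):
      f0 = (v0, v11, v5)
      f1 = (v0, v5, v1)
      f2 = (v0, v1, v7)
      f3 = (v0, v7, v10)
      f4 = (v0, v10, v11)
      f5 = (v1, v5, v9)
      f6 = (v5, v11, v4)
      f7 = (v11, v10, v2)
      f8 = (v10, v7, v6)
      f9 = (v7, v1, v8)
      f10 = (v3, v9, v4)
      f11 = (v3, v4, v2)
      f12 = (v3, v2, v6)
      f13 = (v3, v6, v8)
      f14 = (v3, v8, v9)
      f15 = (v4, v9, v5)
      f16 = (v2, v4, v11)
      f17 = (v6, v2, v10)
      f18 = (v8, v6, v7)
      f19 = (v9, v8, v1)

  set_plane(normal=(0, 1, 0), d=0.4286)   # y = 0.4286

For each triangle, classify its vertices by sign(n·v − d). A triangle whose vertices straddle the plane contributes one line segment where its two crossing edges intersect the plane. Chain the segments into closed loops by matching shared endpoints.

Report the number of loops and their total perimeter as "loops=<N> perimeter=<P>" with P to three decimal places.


loops=1 perimeter=5.288

Straddling triangles (10 of 20):
  (v0,v11,v5) [+-+] → (-0.771992, 0.4286, 0.313408)–(-0.242217, 0.4286, 0.843183)  len=0.7492
  (v0,v7,v10) [++-] → (-0.242217, 0.4286, -0.843183)–(-0.771992, 0.4286, -0.313408)  len=0.7492
  (v0,v10,v11) [+--] → (-0.771992, 0.4286, -0.313408)–(-0.771992, 0.4286, 0.313408)  len=0.6268
  (v1,v5,v9) [++-] → (0.242217, 0.4286, 0.843183)–(0.771992, 0.4286, 0.313408)  len=0.7492
  (v5,v11,v4) [+--] → (-0.242217, 0.4286, 0.843183)–(0, 0.4286, 0.9357)  len=0.2593
  (v10,v7,v6) [-+-] → (-0.242217, 0.4286, -0.843183)–(0, 0.4286, -0.9357)  len=0.2593
  (v7,v1,v8) [++-] → (0.771992, 0.4286, -0.313408)–(0.242217, 0.4286, -0.843183)  len=0.7492
  (v4,v9,v5) [--+] → (0.242217, 0.4286, 0.843183)–(0, 0.4286, 0.9357)  len=0.2593
  (v8,v6,v7) [--+] → (0, 0.4286, -0.9357)–(0.242217, 0.4286, -0.843183)  len=0.2593
  (v9,v8,v1) [--+] → (0.771992, 0.4286, -0.313408)–(0.771992, 0.4286, 0.313408)  len=0.6268

Chained into 1 loop(s):
  loop 1: 10 segments, perimeter = 5.2876
Total perimeter = 5.288


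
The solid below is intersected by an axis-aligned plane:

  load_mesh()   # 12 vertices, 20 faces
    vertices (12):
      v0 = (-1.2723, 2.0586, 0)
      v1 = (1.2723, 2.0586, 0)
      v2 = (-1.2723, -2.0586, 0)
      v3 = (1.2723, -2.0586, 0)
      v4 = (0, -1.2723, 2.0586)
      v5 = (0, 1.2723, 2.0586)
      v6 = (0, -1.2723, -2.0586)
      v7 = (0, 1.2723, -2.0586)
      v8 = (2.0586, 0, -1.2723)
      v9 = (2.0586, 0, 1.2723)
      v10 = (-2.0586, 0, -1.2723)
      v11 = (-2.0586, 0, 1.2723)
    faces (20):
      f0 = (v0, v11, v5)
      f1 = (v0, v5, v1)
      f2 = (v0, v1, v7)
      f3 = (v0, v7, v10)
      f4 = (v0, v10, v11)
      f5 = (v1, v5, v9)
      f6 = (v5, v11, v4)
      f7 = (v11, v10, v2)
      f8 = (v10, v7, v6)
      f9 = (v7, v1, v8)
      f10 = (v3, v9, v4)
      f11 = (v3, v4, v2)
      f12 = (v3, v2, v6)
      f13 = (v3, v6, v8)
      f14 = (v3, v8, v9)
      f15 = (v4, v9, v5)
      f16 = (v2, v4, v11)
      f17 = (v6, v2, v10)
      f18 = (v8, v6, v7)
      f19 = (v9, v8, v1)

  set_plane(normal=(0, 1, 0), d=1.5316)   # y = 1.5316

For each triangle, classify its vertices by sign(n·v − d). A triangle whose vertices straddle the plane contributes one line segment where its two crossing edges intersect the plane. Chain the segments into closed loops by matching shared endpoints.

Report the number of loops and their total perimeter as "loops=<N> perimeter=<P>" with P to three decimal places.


Straddling triangles (8 of 20):
  (v0,v11,v5) [+--] → (-1.47359, 1.5316, 0.325708)–(-0.419569, 1.5316, 1.37973)  len=1.4906
  (v0,v5,v1) [+-+] → (-0.419569, 1.5316, 1.37973)–(0.419569, 1.5316, 1.37973)  len=0.8391
  (v0,v1,v7) [++-] → (0.419569, 1.5316, -1.37973)–(-0.419569, 1.5316, -1.37973)  len=0.8391
  (v0,v7,v10) [+--] → (-0.419569, 1.5316, -1.37973)–(-1.47359, 1.5316, -0.325708)  len=1.4906
  (v0,v10,v11) [+--] → (-1.47359, 1.5316, -0.325708)–(-1.47359, 1.5316, 0.325708)  len=0.6514
  (v1,v5,v9) [+--] → (0.419569, 1.5316, 1.37973)–(1.47359, 1.5316, 0.325708)  len=1.4906
  (v7,v1,v8) [-+-] → (0.419569, 1.5316, -1.37973)–(1.47359, 1.5316, -0.325708)  len=1.4906
  (v9,v8,v1) [--+] → (1.47359, 1.5316, -0.325708)–(1.47359, 1.5316, 0.325708)  len=0.6514

Chained into 1 loop(s):
  loop 1: 8 segments, perimeter = 8.9436
Total perimeter = 8.944

loops=1 perimeter=8.944


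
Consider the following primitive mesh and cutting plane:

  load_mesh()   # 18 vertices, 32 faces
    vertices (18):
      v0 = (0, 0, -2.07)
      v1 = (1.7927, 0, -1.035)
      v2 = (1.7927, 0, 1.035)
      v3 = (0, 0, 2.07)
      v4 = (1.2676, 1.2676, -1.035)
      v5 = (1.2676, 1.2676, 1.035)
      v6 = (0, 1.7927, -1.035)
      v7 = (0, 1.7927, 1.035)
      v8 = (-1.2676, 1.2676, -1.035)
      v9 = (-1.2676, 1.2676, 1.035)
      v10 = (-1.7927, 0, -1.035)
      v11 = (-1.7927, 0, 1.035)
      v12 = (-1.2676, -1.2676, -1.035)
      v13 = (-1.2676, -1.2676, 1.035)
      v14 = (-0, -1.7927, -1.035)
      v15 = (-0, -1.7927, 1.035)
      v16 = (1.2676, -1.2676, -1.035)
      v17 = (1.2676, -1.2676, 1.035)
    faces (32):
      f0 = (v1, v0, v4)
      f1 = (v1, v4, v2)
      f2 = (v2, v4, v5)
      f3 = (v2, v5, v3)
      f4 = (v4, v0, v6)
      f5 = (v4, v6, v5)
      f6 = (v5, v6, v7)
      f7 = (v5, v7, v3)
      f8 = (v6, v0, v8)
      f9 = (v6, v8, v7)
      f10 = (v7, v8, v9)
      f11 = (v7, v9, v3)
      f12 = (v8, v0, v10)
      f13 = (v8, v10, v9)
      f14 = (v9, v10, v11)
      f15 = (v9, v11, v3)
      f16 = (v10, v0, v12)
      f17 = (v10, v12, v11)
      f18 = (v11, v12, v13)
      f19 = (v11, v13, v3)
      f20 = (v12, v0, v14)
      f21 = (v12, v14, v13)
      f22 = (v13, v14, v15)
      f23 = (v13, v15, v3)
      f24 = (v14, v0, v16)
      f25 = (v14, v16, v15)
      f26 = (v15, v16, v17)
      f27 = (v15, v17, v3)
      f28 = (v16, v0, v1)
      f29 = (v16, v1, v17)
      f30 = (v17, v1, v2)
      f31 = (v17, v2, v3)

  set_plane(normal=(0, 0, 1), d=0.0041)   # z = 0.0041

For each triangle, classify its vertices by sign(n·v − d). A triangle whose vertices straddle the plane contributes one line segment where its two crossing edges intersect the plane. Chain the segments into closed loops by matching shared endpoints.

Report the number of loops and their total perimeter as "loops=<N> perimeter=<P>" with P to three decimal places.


Straddling triangles (16 of 32):
  (v1,v4,v2) [--+] → (1.53119, 0.631289, 0.0041)–(1.7927, 0, 0.0041)  len=0.6833
  (v2,v4,v5) [+-+] → (1.53119, 0.631289, 0.0041)–(1.2676, 1.2676, 0.0041)  len=0.6887
  (v4,v6,v5) [--+] → (0.636311, 1.52911, 0.0041)–(1.2676, 1.2676, 0.0041)  len=0.6833
  (v5,v6,v7) [+-+] → (0.636311, 1.52911, 0.0041)–(0, 1.7927, 0.0041)  len=0.6887
  (v6,v8,v7) [--+] → (-0.631289, 1.53119, 0.0041)–(0, 1.7927, 0.0041)  len=0.6833
  (v7,v8,v9) [+-+] → (-0.631289, 1.53119, 0.0041)–(-1.2676, 1.2676, 0.0041)  len=0.6887
  (v8,v10,v9) [--+] → (-1.52911, 0.636311, 0.0041)–(-1.2676, 1.2676, 0.0041)  len=0.6833
  (v9,v10,v11) [+-+] → (-1.52911, 0.636311, 0.0041)–(-1.7927, 0, 0.0041)  len=0.6887
  (v10,v12,v11) [--+] → (-1.53119, -0.631289, 0.0041)–(-1.7927, 0, 0.0041)  len=0.6833
  (v11,v12,v13) [+-+] → (-1.53119, -0.631289, 0.0041)–(-1.2676, -1.2676, 0.0041)  len=0.6887
  (v12,v14,v13) [--+] → (-0.636311, -1.52911, 0.0041)–(-1.2676, -1.2676, 0.0041)  len=0.6833
  (v13,v14,v15) [+-+] → (-0.636311, -1.52911, 0.0041)–(0, -1.7927, 0.0041)  len=0.6887
  (v14,v16,v15) [--+] → (0.631289, -1.53119, 0.0041)–(0, -1.7927, 0.0041)  len=0.6833
  (v15,v16,v17) [+-+] → (0.631289, -1.53119, 0.0041)–(1.2676, -1.2676, 0.0041)  len=0.6887
  (v16,v1,v17) [--+] → (1.52911, -0.636311, 0.0041)–(1.2676, -1.2676, 0.0041)  len=0.6833
  (v17,v1,v2) [+-+] → (1.52911, -0.636311, 0.0041)–(1.7927, 0, 0.0041)  len=0.6887

Chained into 1 loop(s):
  loop 1: 16 segments, perimeter = 10.9765
Total perimeter = 10.976

loops=1 perimeter=10.976


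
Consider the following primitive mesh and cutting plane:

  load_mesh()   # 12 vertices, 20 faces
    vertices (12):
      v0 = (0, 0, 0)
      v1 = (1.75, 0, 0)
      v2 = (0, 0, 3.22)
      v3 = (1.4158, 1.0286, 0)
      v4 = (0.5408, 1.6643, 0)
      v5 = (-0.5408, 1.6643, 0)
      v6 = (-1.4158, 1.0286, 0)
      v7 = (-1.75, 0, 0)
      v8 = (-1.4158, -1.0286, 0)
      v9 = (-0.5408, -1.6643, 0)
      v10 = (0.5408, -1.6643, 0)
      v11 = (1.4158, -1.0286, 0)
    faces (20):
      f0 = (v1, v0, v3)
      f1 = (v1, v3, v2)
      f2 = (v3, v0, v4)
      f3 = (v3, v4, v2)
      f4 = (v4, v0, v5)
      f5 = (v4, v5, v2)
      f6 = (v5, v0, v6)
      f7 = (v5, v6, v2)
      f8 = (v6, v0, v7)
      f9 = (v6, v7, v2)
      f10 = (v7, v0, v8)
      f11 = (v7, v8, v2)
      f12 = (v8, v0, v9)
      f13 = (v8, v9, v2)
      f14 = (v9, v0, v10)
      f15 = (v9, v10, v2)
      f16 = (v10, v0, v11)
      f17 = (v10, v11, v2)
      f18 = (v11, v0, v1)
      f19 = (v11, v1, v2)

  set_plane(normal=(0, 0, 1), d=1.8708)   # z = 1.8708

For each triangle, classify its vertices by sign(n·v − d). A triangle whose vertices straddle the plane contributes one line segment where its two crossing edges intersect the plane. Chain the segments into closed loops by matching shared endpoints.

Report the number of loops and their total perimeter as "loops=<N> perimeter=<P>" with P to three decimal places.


Straddling triangles (10 of 20):
  (v1,v3,v2) [--+] → (0.593229, 0.43099, 1.8708)–(0.733261, 0, 1.8708)  len=0.4532
  (v3,v4,v2) [--+] → (0.226599, 0.697352, 1.8708)–(0.593229, 0.43099, 1.8708)  len=0.4532
  (v4,v5,v2) [--+] → (-0.226599, 0.697352, 1.8708)–(0.226599, 0.697352, 1.8708)  len=0.4532
  (v5,v6,v2) [--+] → (-0.593229, 0.43099, 1.8708)–(-0.226599, 0.697352, 1.8708)  len=0.4532
  (v6,v7,v2) [--+] → (-0.733261, 0, 1.8708)–(-0.593229, 0.43099, 1.8708)  len=0.4532
  (v7,v8,v2) [--+] → (-0.593229, -0.43099, 1.8708)–(-0.733261, 0, 1.8708)  len=0.4532
  (v8,v9,v2) [--+] → (-0.226599, -0.697352, 1.8708)–(-0.593229, -0.43099, 1.8708)  len=0.4532
  (v9,v10,v2) [--+] → (0.226599, -0.697352, 1.8708)–(-0.226599, -0.697352, 1.8708)  len=0.4532
  (v10,v11,v2) [--+] → (0.593229, -0.43099, 1.8708)–(0.226599, -0.697352, 1.8708)  len=0.4532
  (v11,v1,v2) [--+] → (0.733261, 0, 1.8708)–(0.593229, -0.43099, 1.8708)  len=0.4532

Chained into 1 loop(s):
  loop 1: 10 segments, perimeter = 4.5318
Total perimeter = 4.532

loops=1 perimeter=4.532


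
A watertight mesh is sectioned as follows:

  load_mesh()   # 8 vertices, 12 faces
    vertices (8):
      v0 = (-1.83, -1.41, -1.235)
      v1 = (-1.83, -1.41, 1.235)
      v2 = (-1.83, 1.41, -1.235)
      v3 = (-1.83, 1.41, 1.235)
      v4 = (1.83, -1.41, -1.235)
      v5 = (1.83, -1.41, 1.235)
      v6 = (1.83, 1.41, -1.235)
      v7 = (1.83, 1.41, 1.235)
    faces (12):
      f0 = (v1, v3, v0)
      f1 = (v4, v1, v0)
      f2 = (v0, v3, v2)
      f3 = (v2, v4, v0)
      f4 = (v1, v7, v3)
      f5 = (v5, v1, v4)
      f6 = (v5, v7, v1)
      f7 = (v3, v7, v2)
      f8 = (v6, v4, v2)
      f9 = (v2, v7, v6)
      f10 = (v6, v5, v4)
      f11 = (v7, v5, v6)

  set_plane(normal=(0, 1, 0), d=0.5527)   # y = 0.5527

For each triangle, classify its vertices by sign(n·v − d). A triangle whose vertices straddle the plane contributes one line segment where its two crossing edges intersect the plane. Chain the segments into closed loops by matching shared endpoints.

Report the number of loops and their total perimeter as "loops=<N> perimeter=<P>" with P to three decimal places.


loops=1 perimeter=12.260

Straddling triangles (8 of 12):
  (v1,v3,v0) [-+-] → (-1.83, 0.5527, 1.235)–(-1.83, 0.5527, 0.484102)  len=0.7509
  (v0,v3,v2) [-++] → (-1.83, 0.5527, 0.484102)–(-1.83, 0.5527, -1.235)  len=1.7191
  (v2,v4,v0) [+--] → (-0.717334, 0.5527, -1.235)–(-1.83, 0.5527, -1.235)  len=1.1127
  (v1,v7,v3) [-++] → (0.717334, 0.5527, 1.235)–(-1.83, 0.5527, 1.235)  len=2.5473
  (v5,v7,v1) [-+-] → (1.83, 0.5527, 1.235)–(0.717334, 0.5527, 1.235)  len=1.1127
  (v6,v4,v2) [+-+] → (1.83, 0.5527, -1.235)–(-0.717334, 0.5527, -1.235)  len=2.5473
  (v6,v5,v4) [+--] → (1.83, 0.5527, -0.484102)–(1.83, 0.5527, -1.235)  len=0.7509
  (v7,v5,v6) [+-+] → (1.83, 0.5527, 1.235)–(1.83, 0.5527, -0.484102)  len=1.7191

Chained into 1 loop(s):
  loop 1: 8 segments, perimeter = 12.2600
Total perimeter = 12.260


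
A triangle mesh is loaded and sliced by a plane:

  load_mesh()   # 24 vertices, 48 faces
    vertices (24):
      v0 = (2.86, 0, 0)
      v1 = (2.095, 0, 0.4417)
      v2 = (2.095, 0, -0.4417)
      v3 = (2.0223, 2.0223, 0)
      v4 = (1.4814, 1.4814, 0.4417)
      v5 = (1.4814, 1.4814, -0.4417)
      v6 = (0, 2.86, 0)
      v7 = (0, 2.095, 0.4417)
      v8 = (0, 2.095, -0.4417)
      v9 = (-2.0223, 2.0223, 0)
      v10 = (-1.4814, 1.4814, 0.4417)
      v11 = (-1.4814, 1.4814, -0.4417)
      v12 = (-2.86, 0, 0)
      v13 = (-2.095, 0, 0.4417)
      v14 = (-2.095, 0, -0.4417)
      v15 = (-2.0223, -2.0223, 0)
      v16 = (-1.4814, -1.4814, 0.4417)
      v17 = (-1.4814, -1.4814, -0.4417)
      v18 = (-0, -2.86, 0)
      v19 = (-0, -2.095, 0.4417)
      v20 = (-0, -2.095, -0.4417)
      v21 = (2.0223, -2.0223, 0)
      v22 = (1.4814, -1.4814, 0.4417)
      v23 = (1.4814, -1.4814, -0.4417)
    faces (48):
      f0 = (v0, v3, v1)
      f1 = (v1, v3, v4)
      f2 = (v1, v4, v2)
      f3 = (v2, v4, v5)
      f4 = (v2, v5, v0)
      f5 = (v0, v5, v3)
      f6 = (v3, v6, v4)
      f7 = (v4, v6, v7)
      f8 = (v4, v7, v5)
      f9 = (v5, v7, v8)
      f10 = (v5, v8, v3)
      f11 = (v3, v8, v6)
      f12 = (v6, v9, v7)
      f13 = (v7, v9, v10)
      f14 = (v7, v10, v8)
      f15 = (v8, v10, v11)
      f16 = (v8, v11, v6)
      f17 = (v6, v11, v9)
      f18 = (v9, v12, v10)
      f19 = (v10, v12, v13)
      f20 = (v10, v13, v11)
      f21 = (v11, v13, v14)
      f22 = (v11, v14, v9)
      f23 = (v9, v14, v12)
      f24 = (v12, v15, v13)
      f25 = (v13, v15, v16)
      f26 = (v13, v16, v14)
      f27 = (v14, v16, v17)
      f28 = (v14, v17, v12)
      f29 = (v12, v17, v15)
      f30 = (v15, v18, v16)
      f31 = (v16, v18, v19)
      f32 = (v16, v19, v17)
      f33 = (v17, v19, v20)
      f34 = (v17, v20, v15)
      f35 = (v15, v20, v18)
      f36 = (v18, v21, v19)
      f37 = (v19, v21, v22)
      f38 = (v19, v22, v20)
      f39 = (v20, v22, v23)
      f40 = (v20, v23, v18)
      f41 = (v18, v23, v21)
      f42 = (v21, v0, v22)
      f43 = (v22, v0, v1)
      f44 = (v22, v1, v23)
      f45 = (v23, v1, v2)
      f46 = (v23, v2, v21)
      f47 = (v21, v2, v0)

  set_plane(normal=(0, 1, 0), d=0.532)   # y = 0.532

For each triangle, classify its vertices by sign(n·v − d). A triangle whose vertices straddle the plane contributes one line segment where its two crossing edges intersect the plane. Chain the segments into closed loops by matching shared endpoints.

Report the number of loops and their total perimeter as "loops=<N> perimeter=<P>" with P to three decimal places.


Straddling triangles (12 of 48):
  (v0,v3,v1) [-+-] → (2.63963, 0.532, 0)–(2.07588, 0.532, 0.325503)  len=0.6510
  (v1,v3,v4) [-++] → (2.07588, 0.532, 0.325503)–(1.87464, 0.532, 0.4417)  len=0.2324
  (v1,v4,v2) [-+-] → (1.87464, 0.532, 0.4417)–(1.87464, 0.532, -0.124454)  len=0.5662
  (v2,v4,v5) [-++] → (1.87464, 0.532, -0.124454)–(1.87464, 0.532, -0.4417)  len=0.3172
  (v2,v5,v0) [-+-] → (1.87464, 0.532, -0.4417)–(2.36492, 0.532, -0.158623)  len=0.5661
  (v0,v5,v3) [-++] → (2.36492, 0.532, -0.158623)–(2.63963, 0.532, 0)  len=0.3172
  (v9,v12,v10) [+-+] → (-2.63963, 0.532, 0)–(-2.36492, 0.532, 0.158623)  len=0.3172
  (v10,v12,v13) [+--] → (-2.36492, 0.532, 0.158623)–(-1.87464, 0.532, 0.4417)  len=0.5661
  (v10,v13,v11) [+-+] → (-1.87464, 0.532, 0.4417)–(-1.87464, 0.532, 0.124454)  len=0.3172
  (v11,v13,v14) [+--] → (-1.87464, 0.532, 0.124454)–(-1.87464, 0.532, -0.4417)  len=0.5662
  (v11,v14,v9) [+-+] → (-1.87464, 0.532, -0.4417)–(-2.07588, 0.532, -0.325503)  len=0.2324
  (v9,v14,v12) [+--] → (-2.07588, 0.532, -0.325503)–(-2.63963, 0.532, 0)  len=0.6510

Chained into 2 loop(s):
  loop 1: 6 segments, perimeter = 2.6501
  loop 2: 6 segments, perimeter = 2.6501
Total perimeter = 5.300

loops=2 perimeter=5.300


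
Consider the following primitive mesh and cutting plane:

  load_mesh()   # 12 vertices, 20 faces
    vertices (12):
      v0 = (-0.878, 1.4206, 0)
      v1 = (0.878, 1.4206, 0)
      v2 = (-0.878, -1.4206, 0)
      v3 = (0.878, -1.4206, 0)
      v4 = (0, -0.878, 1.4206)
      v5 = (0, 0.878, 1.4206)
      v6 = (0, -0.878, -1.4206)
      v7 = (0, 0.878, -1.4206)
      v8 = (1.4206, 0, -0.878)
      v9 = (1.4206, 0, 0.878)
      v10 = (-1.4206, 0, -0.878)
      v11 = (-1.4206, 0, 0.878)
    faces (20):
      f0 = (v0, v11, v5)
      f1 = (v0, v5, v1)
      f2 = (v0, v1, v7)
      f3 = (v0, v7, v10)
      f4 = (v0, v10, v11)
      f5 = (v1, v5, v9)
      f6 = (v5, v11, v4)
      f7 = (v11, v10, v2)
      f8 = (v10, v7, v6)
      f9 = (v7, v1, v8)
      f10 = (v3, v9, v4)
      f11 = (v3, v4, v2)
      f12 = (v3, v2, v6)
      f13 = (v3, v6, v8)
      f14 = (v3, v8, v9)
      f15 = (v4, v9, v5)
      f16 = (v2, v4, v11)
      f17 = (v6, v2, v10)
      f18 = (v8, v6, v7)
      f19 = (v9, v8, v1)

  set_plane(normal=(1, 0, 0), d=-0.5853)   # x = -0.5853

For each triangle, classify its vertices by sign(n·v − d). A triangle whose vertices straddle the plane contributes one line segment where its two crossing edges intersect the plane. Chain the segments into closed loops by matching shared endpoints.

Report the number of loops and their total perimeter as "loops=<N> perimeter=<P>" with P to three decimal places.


Straddling triangles (10 of 20):
  (v0,v11,v5) [--+] → (-0.5853, 0.516256, 1.19704)–(-0.5853, 1.23971, 0.473587)  len=1.0231
  (v0,v5,v1) [-++] → (-0.5853, 1.23971, 0.473587)–(-0.5853, 1.4206, 0)  len=0.5070
  (v0,v1,v7) [-++] → (-0.5853, 1.4206, 0)–(-0.5853, 1.23971, -0.473587)  len=0.5070
  (v0,v7,v10) [-+-] → (-0.5853, 1.23971, -0.473587)–(-0.5853, 0.516256, -1.19704)  len=1.0231
  (v5,v11,v4) [+-+] → (-0.5853, 0.516256, 1.19704)–(-0.5853, -0.516256, 1.19704)  len=1.0325
  (v10,v7,v6) [-++] → (-0.5853, 0.516256, -1.19704)–(-0.5853, -0.516256, -1.19704)  len=1.0325
  (v3,v4,v2) [++-] → (-0.5853, -1.23971, 0.473587)–(-0.5853, -1.4206, 0)  len=0.5070
  (v3,v2,v6) [+-+] → (-0.5853, -1.4206, 0)–(-0.5853, -1.23971, -0.473587)  len=0.5070
  (v2,v4,v11) [-+-] → (-0.5853, -1.23971, 0.473587)–(-0.5853, -0.516256, 1.19704)  len=1.0231
  (v6,v2,v10) [+--] → (-0.5853, -1.23971, -0.473587)–(-0.5853, -0.516256, -1.19704)  len=1.0231

Chained into 1 loop(s):
  loop 1: 10 segments, perimeter = 8.1853
Total perimeter = 8.185

loops=1 perimeter=8.185


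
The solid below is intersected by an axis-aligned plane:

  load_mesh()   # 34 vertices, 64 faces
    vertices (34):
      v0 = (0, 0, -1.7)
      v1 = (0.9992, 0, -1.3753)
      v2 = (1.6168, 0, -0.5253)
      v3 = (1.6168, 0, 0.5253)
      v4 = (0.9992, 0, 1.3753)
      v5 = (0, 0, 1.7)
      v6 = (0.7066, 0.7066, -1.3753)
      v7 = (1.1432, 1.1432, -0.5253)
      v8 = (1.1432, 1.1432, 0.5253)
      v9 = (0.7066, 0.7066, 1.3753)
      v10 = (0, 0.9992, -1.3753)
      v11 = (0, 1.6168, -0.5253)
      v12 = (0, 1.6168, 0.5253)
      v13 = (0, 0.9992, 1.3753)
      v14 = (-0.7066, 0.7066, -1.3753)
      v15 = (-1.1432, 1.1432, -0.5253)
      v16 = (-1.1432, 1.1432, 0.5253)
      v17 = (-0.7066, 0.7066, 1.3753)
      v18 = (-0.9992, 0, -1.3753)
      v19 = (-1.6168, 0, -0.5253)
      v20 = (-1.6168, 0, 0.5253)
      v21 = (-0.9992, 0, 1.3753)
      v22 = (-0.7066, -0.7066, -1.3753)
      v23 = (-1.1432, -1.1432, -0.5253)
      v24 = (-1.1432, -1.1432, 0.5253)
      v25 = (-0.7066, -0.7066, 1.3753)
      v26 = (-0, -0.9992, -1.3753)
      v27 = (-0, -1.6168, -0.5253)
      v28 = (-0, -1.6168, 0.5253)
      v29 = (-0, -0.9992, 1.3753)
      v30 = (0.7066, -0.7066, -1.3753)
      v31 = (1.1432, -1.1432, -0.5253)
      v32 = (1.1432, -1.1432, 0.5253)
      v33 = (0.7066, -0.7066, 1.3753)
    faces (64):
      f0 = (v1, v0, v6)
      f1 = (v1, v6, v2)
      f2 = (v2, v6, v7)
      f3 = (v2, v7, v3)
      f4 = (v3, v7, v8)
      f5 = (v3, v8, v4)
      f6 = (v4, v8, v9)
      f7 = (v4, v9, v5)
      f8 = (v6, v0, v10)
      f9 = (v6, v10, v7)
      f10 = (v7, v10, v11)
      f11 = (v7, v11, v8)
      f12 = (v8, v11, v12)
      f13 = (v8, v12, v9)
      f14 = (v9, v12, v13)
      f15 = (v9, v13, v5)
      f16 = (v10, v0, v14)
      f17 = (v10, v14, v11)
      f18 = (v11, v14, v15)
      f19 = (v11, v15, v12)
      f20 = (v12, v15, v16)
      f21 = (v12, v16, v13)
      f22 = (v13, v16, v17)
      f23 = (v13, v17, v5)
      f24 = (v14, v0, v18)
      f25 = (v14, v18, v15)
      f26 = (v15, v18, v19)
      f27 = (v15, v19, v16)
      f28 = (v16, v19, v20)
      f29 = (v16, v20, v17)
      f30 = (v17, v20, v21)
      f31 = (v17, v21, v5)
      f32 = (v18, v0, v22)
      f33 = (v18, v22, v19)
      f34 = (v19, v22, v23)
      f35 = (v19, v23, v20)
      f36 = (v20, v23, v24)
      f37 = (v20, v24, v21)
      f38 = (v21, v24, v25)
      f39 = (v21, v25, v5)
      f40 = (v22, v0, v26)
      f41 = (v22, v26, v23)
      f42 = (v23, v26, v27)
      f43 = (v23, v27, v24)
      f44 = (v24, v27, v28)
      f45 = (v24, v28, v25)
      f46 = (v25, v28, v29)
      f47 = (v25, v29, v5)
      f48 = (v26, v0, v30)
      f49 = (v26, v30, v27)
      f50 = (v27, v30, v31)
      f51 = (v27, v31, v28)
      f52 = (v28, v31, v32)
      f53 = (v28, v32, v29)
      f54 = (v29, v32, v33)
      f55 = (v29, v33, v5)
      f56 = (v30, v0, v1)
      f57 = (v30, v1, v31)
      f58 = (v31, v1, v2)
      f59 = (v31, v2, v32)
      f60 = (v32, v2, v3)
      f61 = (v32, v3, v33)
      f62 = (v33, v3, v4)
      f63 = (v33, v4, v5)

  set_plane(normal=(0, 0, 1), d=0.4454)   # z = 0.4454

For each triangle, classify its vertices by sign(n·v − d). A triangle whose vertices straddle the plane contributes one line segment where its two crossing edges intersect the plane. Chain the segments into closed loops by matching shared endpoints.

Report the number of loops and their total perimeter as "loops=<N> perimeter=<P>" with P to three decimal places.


loops=1 perimeter=9.899

Straddling triangles (16 of 64):
  (v2,v7,v3) [--+] → (1.58078, 0.0869424, 0.4454)–(1.6168, 0, 0.4454)  len=0.0941
  (v3,v7,v8) [+-+] → (1.58078, 0.0869424, 0.4454)–(1.1432, 1.1432, 0.4454)  len=1.1433
  (v7,v11,v8) [--+] → (1.05626, 1.17922, 0.4454)–(1.1432, 1.1432, 0.4454)  len=0.0941
  (v8,v11,v12) [+-+] → (1.05626, 1.17922, 0.4454)–(0, 1.6168, 0.4454)  len=1.1433
  (v11,v15,v12) [--+] → (-0.0869424, 1.58078, 0.4454)–(0, 1.6168, 0.4454)  len=0.0941
  (v12,v15,v16) [+-+] → (-0.0869424, 1.58078, 0.4454)–(-1.1432, 1.1432, 0.4454)  len=1.1433
  (v15,v19,v16) [--+] → (-1.17922, 1.05626, 0.4454)–(-1.1432, 1.1432, 0.4454)  len=0.0941
  (v16,v19,v20) [+-+] → (-1.17922, 1.05626, 0.4454)–(-1.6168, 0, 0.4454)  len=1.1433
  (v19,v23,v20) [--+] → (-1.58078, -0.0869424, 0.4454)–(-1.6168, 0, 0.4454)  len=0.0941
  (v20,v23,v24) [+-+] → (-1.58078, -0.0869424, 0.4454)–(-1.1432, -1.1432, 0.4454)  len=1.1433
  (v23,v27,v24) [--+] → (-1.05626, -1.17922, 0.4454)–(-1.1432, -1.1432, 0.4454)  len=0.0941
  (v24,v27,v28) [+-+] → (-1.05626, -1.17922, 0.4454)–(0, -1.6168, 0.4454)  len=1.1433
  (v27,v31,v28) [--+] → (0.0869424, -1.58078, 0.4454)–(0, -1.6168, 0.4454)  len=0.0941
  (v28,v31,v32) [+-+] → (0.0869424, -1.58078, 0.4454)–(1.1432, -1.1432, 0.4454)  len=1.1433
  (v31,v2,v32) [--+] → (1.17922, -1.05626, 0.4454)–(1.1432, -1.1432, 0.4454)  len=0.0941
  (v32,v2,v3) [+-+] → (1.17922, -1.05626, 0.4454)–(1.6168, 0, 0.4454)  len=1.1433

Chained into 1 loop(s):
  loop 1: 16 segments, perimeter = 9.8993
Total perimeter = 9.899


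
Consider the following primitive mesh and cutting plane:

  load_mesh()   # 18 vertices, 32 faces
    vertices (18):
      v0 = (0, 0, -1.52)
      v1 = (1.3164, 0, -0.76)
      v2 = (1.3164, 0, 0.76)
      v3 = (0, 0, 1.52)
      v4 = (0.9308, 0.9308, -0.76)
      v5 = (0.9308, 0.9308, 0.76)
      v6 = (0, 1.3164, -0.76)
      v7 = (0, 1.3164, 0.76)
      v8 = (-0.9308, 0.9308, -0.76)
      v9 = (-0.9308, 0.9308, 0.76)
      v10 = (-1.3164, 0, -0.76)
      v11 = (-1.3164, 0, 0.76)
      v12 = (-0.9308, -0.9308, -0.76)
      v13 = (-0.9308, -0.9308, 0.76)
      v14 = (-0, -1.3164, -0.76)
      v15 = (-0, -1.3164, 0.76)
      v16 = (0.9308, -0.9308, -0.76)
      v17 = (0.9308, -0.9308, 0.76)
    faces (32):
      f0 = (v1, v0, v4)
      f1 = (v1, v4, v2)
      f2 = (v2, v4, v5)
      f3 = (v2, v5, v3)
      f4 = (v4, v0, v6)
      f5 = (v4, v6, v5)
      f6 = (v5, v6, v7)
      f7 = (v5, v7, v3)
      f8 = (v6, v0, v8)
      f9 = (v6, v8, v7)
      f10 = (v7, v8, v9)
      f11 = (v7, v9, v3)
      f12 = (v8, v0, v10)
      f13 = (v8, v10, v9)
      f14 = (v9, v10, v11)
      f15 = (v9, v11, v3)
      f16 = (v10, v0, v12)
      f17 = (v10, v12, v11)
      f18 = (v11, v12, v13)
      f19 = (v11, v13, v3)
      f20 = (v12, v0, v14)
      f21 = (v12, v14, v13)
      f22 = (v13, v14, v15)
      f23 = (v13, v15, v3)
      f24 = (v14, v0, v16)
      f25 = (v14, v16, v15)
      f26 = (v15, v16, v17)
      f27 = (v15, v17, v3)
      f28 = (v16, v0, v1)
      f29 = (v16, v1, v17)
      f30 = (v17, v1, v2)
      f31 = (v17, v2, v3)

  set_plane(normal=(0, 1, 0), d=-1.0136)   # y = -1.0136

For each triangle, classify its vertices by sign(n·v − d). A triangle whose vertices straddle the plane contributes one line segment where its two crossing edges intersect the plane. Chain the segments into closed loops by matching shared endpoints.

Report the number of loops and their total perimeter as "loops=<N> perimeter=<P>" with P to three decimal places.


loops=1 perimeter=6.046

Straddling triangles (8 of 32):
  (v12,v0,v14) [++-] → (0, -1.0136, -0.934816)–(-0.730929, -1.0136, -0.76)  len=0.7515
  (v12,v14,v13) [+-+] → (-0.730929, -1.0136, -0.76)–(-0.730929, -1.0136, 0.43361)  len=1.1936
  (v13,v14,v15) [+--] → (-0.730929, -1.0136, 0.43361)–(-0.730929, -1.0136, 0.76)  len=0.3264
  (v13,v15,v3) [+-+] → (-0.730929, -1.0136, 0.76)–(0, -1.0136, 0.934816)  len=0.7515
  (v14,v0,v16) [-++] → (0, -1.0136, -0.934816)–(0.730929, -1.0136, -0.76)  len=0.7515
  (v14,v16,v15) [-+-] → (0.730929, -1.0136, -0.76)–(0.730929, -1.0136, -0.43361)  len=0.3264
  (v15,v16,v17) [-++] → (0.730929, -1.0136, -0.43361)–(0.730929, -1.0136, 0.76)  len=1.1936
  (v15,v17,v3) [-++] → (0.730929, -1.0136, 0.76)–(0, -1.0136, 0.934816)  len=0.7515

Chained into 1 loop(s):
  loop 1: 8 segments, perimeter = 6.0462
Total perimeter = 6.046
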